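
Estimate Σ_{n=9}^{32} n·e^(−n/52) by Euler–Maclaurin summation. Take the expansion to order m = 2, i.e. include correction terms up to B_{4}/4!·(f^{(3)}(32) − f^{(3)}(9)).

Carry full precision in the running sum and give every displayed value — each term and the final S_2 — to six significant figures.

The integral term ∫_9^32 x·e^(−x/52) dx = 307.272.
Boundary: ½(f(9) + f(32)) = ½(7.56966 + 17.2939) = 12.4318.
Running total after boundary: 319.704.
Order-1 term: 1/12 · (0.207859 − 0.695503) = -0.0406370.
After k=1: 319.663.
Order-2 term: −1/720 · (0.000476599 − 0.000879308) = 5.59317e-07.

S_2 ≈ 319.663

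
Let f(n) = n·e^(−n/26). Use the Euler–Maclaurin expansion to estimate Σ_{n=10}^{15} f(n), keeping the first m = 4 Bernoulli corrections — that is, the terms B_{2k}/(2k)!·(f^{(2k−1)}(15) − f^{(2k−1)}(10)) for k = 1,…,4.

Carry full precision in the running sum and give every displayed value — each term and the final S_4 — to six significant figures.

Integral: ∫_10^15 x·e^(−x/26) dx = 38.4559.
Endpoint term: (f(10) + f(15))/2 = (6.80712 + 8.42436)/2 = 7.61574.
So far: 46.0716.
Order-1 term: 1/12 · (0.237610 − 0.418900) = -0.0151075.
After k=1: 46.0565.
Order-2 term: −1/720 · (0.00201310 − 0.00263362) = 8.61824e-07.
After k=2: 46.0565.
Order-3 term: 1/30240 · (5.43596e-06 − 6.87509e-06) = -4.75900e-11.
After k=3: 46.0565.
Order-4 term: −1/1209600 · (1.16775e-08 − 1.45774e-08) = 2.39740e-15.

S_4 ≈ 46.0565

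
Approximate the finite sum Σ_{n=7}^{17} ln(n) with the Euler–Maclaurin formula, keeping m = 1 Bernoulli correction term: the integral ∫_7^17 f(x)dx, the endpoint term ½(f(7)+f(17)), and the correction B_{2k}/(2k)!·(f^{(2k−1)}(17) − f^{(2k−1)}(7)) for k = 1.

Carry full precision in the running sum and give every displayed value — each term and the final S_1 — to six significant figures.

Integral: ∫_7^17 ln(x) dx = 24.5433.
½[f(7) + f(17)] = ½[1.94591 + 2.83321] = 2.38956.
Integral + boundary = 26.9328.
k=1: B_{2}/(2)! × [f^{(1)}(17) − f^{(1)}(7)] = 1/12 × (0.0588235 − 0.142857) = -0.00700280.

S_1 ≈ 26.9258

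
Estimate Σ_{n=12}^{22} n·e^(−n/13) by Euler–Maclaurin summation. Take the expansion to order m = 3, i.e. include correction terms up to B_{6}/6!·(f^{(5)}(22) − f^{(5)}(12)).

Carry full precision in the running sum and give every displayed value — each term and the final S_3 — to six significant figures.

S_3 ≈ 49.7536

Integral: ∫_12^22 x·e^(−x/13) dx = 45.3579.
½[f(12) + f(22)] = ½[4.76754 + 4.05007] = 4.40880.
So far: 49.7667.
k=1: B_{2}/(2)! × [f^{(1)}(22) − f^{(1)}(12)] = 1/12 × (-0.127450 − 0.0305611) = -0.0131676.
Partial sum through k=1: 49.7536.
k=2: B_{4}/(4)! × [f^{(3)}(22) − f^{(3)}(12)] = −1/720 × (0.00142449 − 0.00488255) = 4.80286e-06.
Partial sum through k=2: 49.7536.
k=3: B_{6}/(6)! × [f^{(5)}(22) − f^{(5)}(12)] = 1/30240 × (2.13202e-05 − 5.67116e-05) = -1.17035e-09.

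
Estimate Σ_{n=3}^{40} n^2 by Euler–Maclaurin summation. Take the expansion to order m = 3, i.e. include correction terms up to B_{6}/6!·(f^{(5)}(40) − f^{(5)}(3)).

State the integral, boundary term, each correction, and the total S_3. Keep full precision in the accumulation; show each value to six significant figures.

The integral term ∫_3^40 x^2 dx = 21324.3.
Boundary: ½(f(3) + f(40)) = ½(9.00000 + 1600.00) = 804.500.
Integral + boundary = 22128.8.
Order-1 term: 1/12 · (80.0000 − 6.00000) = 6.16667.
Partial sum through k=1: 22135.0.
Order-2 term: −1/720 · (0.00000 − 0.00000) = 0.00000.
Partial sum through k=2: 22135.0.
Order-3 term: 1/30240 · (0.00000 − 0.00000) = 0.00000.

S_3 ≈ 22135.0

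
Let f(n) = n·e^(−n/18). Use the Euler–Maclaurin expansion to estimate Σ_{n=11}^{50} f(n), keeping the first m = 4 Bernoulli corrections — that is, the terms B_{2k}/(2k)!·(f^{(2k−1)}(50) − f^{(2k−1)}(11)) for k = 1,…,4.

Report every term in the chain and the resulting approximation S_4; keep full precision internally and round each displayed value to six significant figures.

Integral: ∫_11^50 x·e^(−x/18) dx = 207.210.
½[f(11) + f(50)] = ½[5.97022 + 3.10883] = 4.53952.
So far: 211.750.
k=1: B_{2}/(2)! × [f^{(1)}(50) − f^{(1)}(11)] = 1/12 × (-0.110536 − 0.211068) = -0.0268004.
After k=1: 211.723.
k=2: B_{4}/(4)! × [f^{(3)}(50) − f^{(3)}(11)] = −1/720 × (4.26451e-05 − 0.00400174) = 5.49874e-06.
After k=2: 211.723.
k=3: B_{6}/(6)! × [f^{(5)}(50) − f^{(5)}(11)] = 1/30240 × (1.31621e-06 − 2.26915e-05) = -7.06854e-10.
After k=3: 211.723.
k=4: B_{8}/(8)! × [f^{(7)}(50) − f^{(7)}(11)] = −1/1209600 × (7.71849e-09 − 1.01950e-07) = 7.79032e-14.

S_4 ≈ 211.723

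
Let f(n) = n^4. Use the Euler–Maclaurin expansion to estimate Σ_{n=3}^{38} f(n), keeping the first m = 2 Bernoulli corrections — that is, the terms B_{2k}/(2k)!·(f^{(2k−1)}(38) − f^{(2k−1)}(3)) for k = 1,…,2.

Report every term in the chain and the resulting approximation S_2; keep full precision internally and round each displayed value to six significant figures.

The integral term ∫_3^38 x^4 dx = 1.58470e+07.
½[f(3) + f(38)] = ½[81.0000 + 2.08514e+06] = 1.04261e+06.
Integral + boundary = 1.68896e+07.
Order-1 term: 1/12 · (219488 − 108.000) = 18281.7.
Partial sum through k=1: 1.69079e+07.
Order-2 term: −1/720 · (912.000 − 72.0000) = -1.16667.

S_2 ≈ 1.69079e+07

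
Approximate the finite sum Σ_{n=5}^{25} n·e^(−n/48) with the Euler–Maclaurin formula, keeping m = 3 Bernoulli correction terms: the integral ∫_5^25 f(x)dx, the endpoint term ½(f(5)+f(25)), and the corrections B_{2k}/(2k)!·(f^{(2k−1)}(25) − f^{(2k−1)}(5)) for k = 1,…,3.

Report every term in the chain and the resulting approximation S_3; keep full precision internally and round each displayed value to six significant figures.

∫_5^25 x·e^(−x/48) dx evaluates to 210.870.
Endpoint term: (f(5) + f(25))/2 = (4.50538 + 14.8506)/2 = 9.67800.
So far: 220.548.
Order-1 term: 1/12 · (0.284637 − 0.807213) = -0.0435480.
Running total after k=1: 220.505.
Order-2 term: −1/720 · (0.000639187 − 0.00113254) = 6.85207e-07.
Running total after k=2: 220.505.
Order-3 term: 1/30240 · (5.01230e-07 − 8.31041e-07) = -1.09065e-11.

S_3 ≈ 220.505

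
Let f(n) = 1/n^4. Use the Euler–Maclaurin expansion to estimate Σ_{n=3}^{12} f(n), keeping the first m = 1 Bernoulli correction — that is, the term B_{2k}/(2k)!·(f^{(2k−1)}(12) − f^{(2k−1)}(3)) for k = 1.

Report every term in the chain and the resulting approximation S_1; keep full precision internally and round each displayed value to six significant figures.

The integral term ∫_3^12 1/x^4 dx = 0.0121528.
Boundary: ½(f(3) + f(12)) = ½(0.0123457 + 4.82253e-05) = 0.00619695.
Integral + boundary = 0.0183497.
Order-1 term: 1/12 · (-1.60751e-05 − (-0.0164609)) = 0.00137040.

S_1 ≈ 0.0197201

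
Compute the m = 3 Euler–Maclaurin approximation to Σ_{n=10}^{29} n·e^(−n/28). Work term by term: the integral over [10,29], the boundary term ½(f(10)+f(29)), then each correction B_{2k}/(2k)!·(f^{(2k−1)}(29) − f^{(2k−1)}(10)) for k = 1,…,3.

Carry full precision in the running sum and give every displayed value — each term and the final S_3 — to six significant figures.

Integral: ∫_10^29 x·e^(−x/28) dx = 177.915.
Endpoint term: (f(10) + f(29))/2 = (6.99673 + 10.2942)/2 = 8.64547.
Integral + boundary = 186.561.
Order-1 term: 1/12 · (-0.0126776 − 0.449789) = -0.0385389.
Running total after k=1: 186.522.
Order-2 term: −1/720 · (0.000889372 − 0.00235859) = 2.04058e-06.
Running total after k=2: 186.522.
Order-3 term: 1/30240 · (2.28943e-06 − 5.28504e-06) = -9.90610e-11.

S_3 ≈ 186.522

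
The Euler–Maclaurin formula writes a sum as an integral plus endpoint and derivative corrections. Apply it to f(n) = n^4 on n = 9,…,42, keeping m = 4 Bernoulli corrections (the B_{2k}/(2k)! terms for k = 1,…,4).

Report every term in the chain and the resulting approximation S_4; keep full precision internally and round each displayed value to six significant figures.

S_4 ≈ 2.77100e+07

Integral: ∫_9^42 x^4 dx = 2.61264e+07.
Endpoint term: (f(9) + f(42))/2 = (6561.00 + 3.11170e+06)/2 = 1.55913e+06.
So far: 2.76856e+07.
Order-1 term: 1/12 · (296352 − 2916.00) = 24453.0.
Running total after k=1: 2.77100e+07.
Order-2 term: −1/720 · (1008.00 − 216.000) = -1.10000.
Running total after k=2: 2.77100e+07.
Order-3 term: 1/30240 · (0.00000 − 0.00000) = 0.00000.
Running total after k=3: 2.77100e+07.
Order-4 term: −1/1209600 · (0.00000 − 0.00000) = 0.00000.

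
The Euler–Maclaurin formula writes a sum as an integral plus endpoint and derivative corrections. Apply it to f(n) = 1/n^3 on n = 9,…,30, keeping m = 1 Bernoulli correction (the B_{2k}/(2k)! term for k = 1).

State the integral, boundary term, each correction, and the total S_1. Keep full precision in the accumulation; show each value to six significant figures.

S_1 ≈ 0.00635947

The integral term ∫_9^30 1/x^3 dx = 0.00561728.
Endpoint term: (f(9) + f(30))/2 = (0.00137174 + 3.70370e-05)/2 = 0.000704390.
So far: 0.00632167.
Order-1 term: 1/12 · (-3.70370e-06 − (-0.000457247)) = 3.77953e-05.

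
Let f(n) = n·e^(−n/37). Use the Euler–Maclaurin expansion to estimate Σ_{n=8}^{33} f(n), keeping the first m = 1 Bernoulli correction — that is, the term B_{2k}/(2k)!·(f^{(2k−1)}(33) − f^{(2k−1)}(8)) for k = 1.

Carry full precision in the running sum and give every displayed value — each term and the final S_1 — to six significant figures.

Integral: ∫_8^33 x·e^(−x/37) dx = 279.671.
Endpoint term: (f(8) + f(33))/2 = (6.44449 + 13.5260)/2 = 9.98526.
Integral + boundary = 289.656.
Correction k=1: B_{2}/2! · (f^{(1)}(33) − f^{(1)}(8)) = 1/12 · (0.0443113 − 0.631386) = -0.0489229.

S_1 ≈ 289.607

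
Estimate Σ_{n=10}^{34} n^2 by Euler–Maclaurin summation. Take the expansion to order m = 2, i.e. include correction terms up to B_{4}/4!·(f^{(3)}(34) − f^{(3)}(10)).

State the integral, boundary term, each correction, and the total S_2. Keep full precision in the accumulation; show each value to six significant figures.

The integral term ∫_10^34 x^2 dx = 12768.0.
½[f(10) + f(34)] = ½[100.000 + 1156.00] = 628.000.
Running total after boundary: 13396.0.
k=1: B_{2}/(2)! × [f^{(1)}(34) − f^{(1)}(10)] = 1/12 × (68.0000 − 20.0000) = 4.00000.
Running total after k=1: 13400.0.
k=2: B_{4}/(4)! × [f^{(3)}(34) − f^{(3)}(10)] = −1/720 × (0.00000 − 0.00000) = 0.00000.

S_2 ≈ 13400.0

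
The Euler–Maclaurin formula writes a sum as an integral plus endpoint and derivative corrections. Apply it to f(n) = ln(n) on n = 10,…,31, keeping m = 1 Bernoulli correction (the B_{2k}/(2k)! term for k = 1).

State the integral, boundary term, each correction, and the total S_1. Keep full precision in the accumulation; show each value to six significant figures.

∫_10^31 ln(x) dx evaluates to 62.4278.
Boundary: ½(f(10) + f(31)) = ½(2.30259 + 3.43399) = 2.86829.
So far: 65.2960.
Correction k=1: B_{2}/2! · (f^{(1)}(31) − f^{(1)}(10)) = 1/12 · (0.0322581 − 0.100000) = -0.00564516.

S_1 ≈ 65.2904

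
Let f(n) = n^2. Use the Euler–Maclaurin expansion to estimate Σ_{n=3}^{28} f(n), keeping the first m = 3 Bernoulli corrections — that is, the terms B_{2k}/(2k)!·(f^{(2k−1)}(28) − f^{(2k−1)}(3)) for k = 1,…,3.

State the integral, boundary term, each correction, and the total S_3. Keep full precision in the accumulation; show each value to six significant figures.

S_3 ≈ 7709.00

∫_3^28 x^2 dx evaluates to 7308.33.
½[f(3) + f(28)] = ½[9.00000 + 784.000] = 396.500.
Integral + boundary = 7704.83.
k=1: B_{2}/(2)! × [f^{(1)}(28) − f^{(1)}(3)] = 1/12 × (56.0000 − 6.00000) = 4.16667.
Running total after k=1: 7709.00.
k=2: B_{4}/(4)! × [f^{(3)}(28) − f^{(3)}(3)] = −1/720 × (0.00000 − 0.00000) = 0.00000.
Running total after k=2: 7709.00.
k=3: B_{6}/(6)! × [f^{(5)}(28) − f^{(5)}(3)] = 1/30240 × (0.00000 − 0.00000) = 0.00000.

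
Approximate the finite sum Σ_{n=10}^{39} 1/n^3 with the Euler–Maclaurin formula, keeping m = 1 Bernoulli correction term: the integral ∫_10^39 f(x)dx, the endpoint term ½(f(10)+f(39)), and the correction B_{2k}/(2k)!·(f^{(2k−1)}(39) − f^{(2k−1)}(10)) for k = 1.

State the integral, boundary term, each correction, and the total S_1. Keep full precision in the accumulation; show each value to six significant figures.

S_1 ≈ 0.00520459

The integral term ∫_10^39 1/x^3 dx = 0.00467127.
½[f(10) + f(39)] = ½[0.00100000 + 1.68580e-05] = 0.000508429.
Integral + boundary = 0.00517970.
Order-1 term: 1/12 · (-1.29677e-06 − (-0.000300000)) = 2.48919e-05.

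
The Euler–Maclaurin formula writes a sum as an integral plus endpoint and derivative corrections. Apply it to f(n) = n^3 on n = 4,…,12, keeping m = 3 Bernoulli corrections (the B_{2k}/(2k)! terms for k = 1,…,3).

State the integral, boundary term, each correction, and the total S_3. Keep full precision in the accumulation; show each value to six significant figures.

S_3 ≈ 6048.00

Integral: ∫_4^12 x^3 dx = 5120.00.
Endpoint term: (f(4) + f(12))/2 = (64.0000 + 1728.00)/2 = 896.000.
Integral + boundary = 6016.00.
Order-1 term: 1/12 · (432.000 − 48.0000) = 32.0000.
Partial sum through k=1: 6048.00.
Order-2 term: −1/720 · (6.00000 − 6.00000) = 0.00000.
Partial sum through k=2: 6048.00.
Order-3 term: 1/30240 · (0.00000 − 0.00000) = 0.00000.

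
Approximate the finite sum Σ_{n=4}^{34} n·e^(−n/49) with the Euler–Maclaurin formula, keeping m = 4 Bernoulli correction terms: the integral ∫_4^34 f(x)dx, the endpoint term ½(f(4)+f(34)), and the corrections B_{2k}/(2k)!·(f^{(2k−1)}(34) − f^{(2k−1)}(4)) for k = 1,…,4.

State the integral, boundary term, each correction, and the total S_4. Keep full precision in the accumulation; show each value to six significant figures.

S_4 ≈ 371.686

Integral: ∫_4^34 x·e^(−x/49) dx = 361.407.
Endpoint term: (f(4) + f(34))/2 = (3.68644 + 16.9876)/2 = 10.3370.
So far: 371.744.
k=1: B_{2}/(2)! × [f^{(1)}(34) − f^{(1)}(4)] = 1/12 × (0.152949 − 0.846377) = -0.0577856.
Running total after k=1: 371.686.
k=2: B_{4}/(4)! × [f^{(3)}(34) − f^{(3)}(4)] = −1/720 × (0.000479891 − 0.00112020) = 8.89316e-07.
Running total after k=2: 371.686.
k=3: B_{6}/(6)! × [f^{(5)}(34) − f^{(5)}(4)] = 1/30240 × (3.73211e-07 − 7.86292e-07) = -1.36601e-11.
Running total after k=3: 371.686.
k=4: B_{8}/(8)! × [f^{(7)}(34) − f^{(7)}(4)] = −1/1209600 × (2.27635e-10 − 4.60654e-10) = 1.92641e-16.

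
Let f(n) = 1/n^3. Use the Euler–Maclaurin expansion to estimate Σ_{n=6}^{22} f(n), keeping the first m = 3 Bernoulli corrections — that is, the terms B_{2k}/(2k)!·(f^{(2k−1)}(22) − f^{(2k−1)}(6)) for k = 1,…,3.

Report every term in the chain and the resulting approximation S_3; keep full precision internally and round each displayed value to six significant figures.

∫_6^22 1/x^3 dx evaluates to 0.0128558.
Boundary: ½(f(6) + f(22)) = ½(0.00462963 + 9.39144e-05) = 0.00236177.
So far: 0.0152176.
Order-1 term: 1/12 · (-1.28065e-05 − (-0.00231481)) = 0.000191834.
After k=1: 0.0154094.
Order-2 term: −1/720 · (-5.29194e-07 − (-0.00128601)) = -1.78539e-06.
After k=2: 0.0154077.
Order-3 term: 1/30240 · (-4.59218e-08 − (-0.00150034)) = 4.96130e-08.

S_3 ≈ 0.0154077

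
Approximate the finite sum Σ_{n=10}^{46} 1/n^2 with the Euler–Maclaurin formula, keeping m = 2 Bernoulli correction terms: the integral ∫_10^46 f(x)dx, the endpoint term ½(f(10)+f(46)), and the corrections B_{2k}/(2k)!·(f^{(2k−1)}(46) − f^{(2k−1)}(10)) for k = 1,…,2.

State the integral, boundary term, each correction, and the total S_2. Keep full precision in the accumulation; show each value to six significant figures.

S_2 ≈ 0.0836618

∫_10^46 1/x^2 dx evaluates to 0.0782609.
Endpoint term: (f(10) + f(46))/2 = (0.0100000 + 0.000472590)/2 = 0.00523629.
Integral + boundary = 0.0834972.
k=1: B_{2}/(2)! × [f^{(1)}(46) − f^{(1)}(10)] = 1/12 × (-2.05474e-05 − (-0.00200000)) = 0.000164954.
Running total after k=1: 0.0836621.
k=2: B_{4}/(4)! × [f^{(3)}(46) − f^{(3)}(10)] = −1/720 × (-1.16526e-07 − (-0.000240000)) = -3.33171e-07.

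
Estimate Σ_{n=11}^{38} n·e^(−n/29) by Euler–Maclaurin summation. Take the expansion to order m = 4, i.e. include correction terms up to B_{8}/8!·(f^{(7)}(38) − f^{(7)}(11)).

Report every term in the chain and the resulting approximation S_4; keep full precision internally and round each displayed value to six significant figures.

S_4 ≈ 278.593

∫_11^38 x·e^(−x/29) dx evaluates to 269.747.
Boundary: ½(f(11) + f(38)) = ½(7.52767 + 10.2496) = 8.88865.
Integral + boundary = 278.636.
Correction k=1: B_{2}/2! · (f^{(1)}(38) − f^{(1)}(11)) = 1/12 · (-0.0837084 − 0.424759) = -0.0423722.
Partial sum through k=1: 278.593.
Correction k=2: B_{4}/4! · (f^{(3)}(38) − f^{(3)}(11)) = −1/720 · (0.000541909 − 0.00213249) = 2.20914e-06.
Partial sum through k=2: 278.593.
Correction k=3: B_{6}/6! · (f^{(5)}(38) − f^{(5)}(11)) = 1/30240 · (1.40708e-06 − 4.47077e-06) = -1.01313e-10.
Partial sum through k=3: 278.593.
Correction k=4: B_{8}/8! · (f^{(7)}(38) − f^{(7)}(11)) = −1/1209600 · (2.58002e-09 − 7.61698e-09) = 4.16416e-15.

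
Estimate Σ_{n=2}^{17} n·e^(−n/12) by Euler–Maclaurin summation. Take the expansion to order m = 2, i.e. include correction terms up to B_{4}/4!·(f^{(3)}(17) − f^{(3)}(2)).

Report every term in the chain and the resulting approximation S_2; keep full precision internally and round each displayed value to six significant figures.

S_2 ≈ 60.6523

The integral term ∫_2^17 x·e^(−x/12) dx = 57.8116.
Endpoint term: (f(2) + f(17))/2 = (1.69296 + 4.12286)/2 = 2.90791.
So far: 60.7195.
k=1: B_{2}/(2)! × [f^{(1)}(17) − f^{(1)}(2)] = 1/12 × (-0.101050 − 0.705401) = -0.0672043.
Partial sum through k=1: 60.6523.
k=2: B_{4}/(4)! × [f^{(3)}(17) − f^{(3)}(2)] = −1/720 × (0.00266661 − 0.0166553) = 1.94288e-05.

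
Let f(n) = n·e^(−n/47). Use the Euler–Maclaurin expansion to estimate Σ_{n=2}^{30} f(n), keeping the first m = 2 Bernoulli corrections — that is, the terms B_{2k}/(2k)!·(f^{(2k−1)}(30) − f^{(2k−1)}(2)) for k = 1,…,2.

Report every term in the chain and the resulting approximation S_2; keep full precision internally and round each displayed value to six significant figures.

S_2 ≈ 304.354

Integral: ∫_2^30 x·e^(−x/47) dx = 295.534.
½[f(2) + f(30)] = ½[1.91668 + 15.8457] = 8.88120.
So far: 304.415.
Correction k=1: B_{2}/2! · (f^{(1)}(30) − f^{(1)}(2)) = 1/12 · (0.191048 − 0.917559) = -0.0605426.
After k=1: 304.354.
Correction k=2: B_{4}/4! · (f^{(3)}(30) − f^{(3)}(2)) = −1/720 · (0.000564703 − 0.00128304) = 9.97692e-07.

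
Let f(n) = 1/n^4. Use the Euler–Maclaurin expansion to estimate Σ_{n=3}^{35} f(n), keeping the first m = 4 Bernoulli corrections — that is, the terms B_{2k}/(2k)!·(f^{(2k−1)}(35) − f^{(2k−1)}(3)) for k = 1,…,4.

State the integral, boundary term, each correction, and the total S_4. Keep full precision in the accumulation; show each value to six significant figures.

Integral: ∫_3^35 1/x^4 dx = 0.0123379.
½[f(3) + f(35)] = ½[0.0123457 + 6.66389e-07] = 0.00617317.
Integral + boundary = 0.0185111.
Correction k=1: B_{2}/2! · (f^{(1)}(35) − f^{(1)}(3)) = 1/12 · (-7.61587e-08 − (-0.0164609)) = 0.00137174.
After k=1: 0.0198828.
Correction k=2: B_{4}/4! · (f^{(3)}(35) − f^{(3)}(3)) = −1/720 · (-1.86511e-09 − (-0.0548697)) = -7.62079e-05.
After k=2: 0.0198066.
Correction k=3: B_{6}/6! · (f^{(5)}(35) − f^{(5)}(3)) = 1/30240 · (-8.52623e-11 − (-0.341411)) = 1.12901e-05.
After k=3: 0.0198179.
Correction k=4: B_{8}/8! · (f^{(7)}(35) − f^{(7)}(3)) = −1/1209600 · (-6.26417e-12 − (-3.41411)) = -2.82251e-06.

S_4 ≈ 0.0198151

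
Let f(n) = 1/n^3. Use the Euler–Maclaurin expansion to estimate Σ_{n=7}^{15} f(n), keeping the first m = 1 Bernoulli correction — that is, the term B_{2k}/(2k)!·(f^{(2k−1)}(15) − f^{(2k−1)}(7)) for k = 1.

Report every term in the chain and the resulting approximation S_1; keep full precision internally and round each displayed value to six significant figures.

∫_7^15 1/x^3 dx evaluates to 0.00798186.
Boundary: ½(f(7) + f(15)) = ½(0.00291545 + 0.000296296) = 0.00160587.
Running total after boundary: 0.00958773.
Order-1 term: 1/12 · (-5.92593e-05 − (-0.00124948)) = 9.91850e-05.

S_1 ≈ 0.00968692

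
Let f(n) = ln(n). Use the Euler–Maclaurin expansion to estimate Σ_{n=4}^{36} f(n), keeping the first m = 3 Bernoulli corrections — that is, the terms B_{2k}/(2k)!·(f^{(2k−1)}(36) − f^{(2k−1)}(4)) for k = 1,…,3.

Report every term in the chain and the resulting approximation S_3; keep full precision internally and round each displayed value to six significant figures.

S_3 ≈ 93.9279

The integral term ∫_4^36 ln(x) dx = 91.4615.
Endpoint term: (f(4) + f(36))/2 = (1.38629 + 3.58352)/2 = 2.48491.
So far: 93.9464.
Order-1 term: 1/12 · (0.0277778 − 0.250000) = -0.0185185.
Running total after k=1: 93.9279.
Order-2 term: −1/720 · (4.28669e-05 − 0.0312500) = 4.33432e-05.
Running total after k=2: 93.9279.
Order-3 term: 1/30240 · (3.96916e-07 − 0.0234375) = -7.75036e-07.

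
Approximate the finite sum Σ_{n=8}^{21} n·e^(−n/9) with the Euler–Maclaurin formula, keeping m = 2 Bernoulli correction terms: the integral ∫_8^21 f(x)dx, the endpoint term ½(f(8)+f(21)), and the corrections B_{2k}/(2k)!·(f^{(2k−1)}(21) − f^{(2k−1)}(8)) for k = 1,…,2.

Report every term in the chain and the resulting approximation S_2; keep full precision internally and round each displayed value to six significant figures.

Integral: ∫_8^21 x·e^(−x/9) dx = 36.7177.
Endpoint term: (f(8) + f(21))/2 = (3.28890 + 2.03641)/2 = 2.66265.
Integral + boundary = 39.3804.
Correction k=1: B_{2}/2! · (f^{(1)}(21) − f^{(1)}(8)) = 1/12 · (-0.129296 − 0.0456791) = -0.0145813.
Running total after k=1: 39.3658.
Correction k=2: B_{4}/4! · (f^{(3)}(21) − f^{(3)}(8)) = −1/720 · (0.000798123 − 0.0107149) = 1.37732e-05.

S_2 ≈ 39.3658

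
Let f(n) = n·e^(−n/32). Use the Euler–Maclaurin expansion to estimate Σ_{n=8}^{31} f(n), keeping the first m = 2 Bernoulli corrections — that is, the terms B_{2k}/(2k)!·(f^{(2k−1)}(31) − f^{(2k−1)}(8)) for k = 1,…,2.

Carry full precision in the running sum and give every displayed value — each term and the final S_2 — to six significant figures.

The integral term ∫_8^31 x·e^(−x/32) dx = 231.678.
½[f(8) + f(31)] = ½[6.23041 + 11.7663] = 8.99834.
Integral + boundary = 240.676.
k=1: B_{2}/(2)! × [f^{(1)}(31) − f^{(1)}(8)] = 1/12 × (0.0118612 − 0.584101) = -0.0476866.
After k=1: 240.628.
k=2: B_{4}/(4)! × [f^{(3)}(31) − f^{(3)}(8)] = −1/720 × (0.000752906 − 0.00209151) = 1.85917e-06.

S_2 ≈ 240.628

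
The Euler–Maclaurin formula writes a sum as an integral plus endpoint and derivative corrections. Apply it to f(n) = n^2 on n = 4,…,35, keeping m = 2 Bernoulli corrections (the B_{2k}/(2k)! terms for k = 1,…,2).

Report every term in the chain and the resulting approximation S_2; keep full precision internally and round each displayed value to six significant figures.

Integral: ∫_4^35 x^2 dx = 14270.3.
½[f(4) + f(35)] = ½[16.0000 + 1225.00] = 620.500.
Running total after boundary: 14890.8.
Order-1 term: 1/12 · (70.0000 − 8.00000) = 5.16667.
Running total after k=1: 14896.0.
Order-2 term: −1/720 · (0.00000 − 0.00000) = 0.00000.

S_2 ≈ 14896.0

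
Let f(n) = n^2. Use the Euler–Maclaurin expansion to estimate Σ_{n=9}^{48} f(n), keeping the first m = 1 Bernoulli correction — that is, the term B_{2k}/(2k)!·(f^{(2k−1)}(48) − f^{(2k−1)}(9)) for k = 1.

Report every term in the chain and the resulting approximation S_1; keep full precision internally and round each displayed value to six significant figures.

Integral: ∫_9^48 x^2 dx = 36621.0.
Endpoint term: (f(9) + f(48))/2 = (81.0000 + 2304.00)/2 = 1192.50.
Running total after boundary: 37813.5.
k=1: B_{2}/(2)! × [f^{(1)}(48) − f^{(1)}(9)] = 1/12 × (96.0000 − 18.0000) = 6.50000.

S_1 ≈ 37820.0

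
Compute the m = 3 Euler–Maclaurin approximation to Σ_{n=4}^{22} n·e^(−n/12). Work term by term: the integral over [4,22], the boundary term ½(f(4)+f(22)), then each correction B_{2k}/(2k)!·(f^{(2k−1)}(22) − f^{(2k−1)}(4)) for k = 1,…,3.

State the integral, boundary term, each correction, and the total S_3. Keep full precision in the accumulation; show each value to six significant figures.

S_3 ≈ 75.4839

Integral: ∫_4^22 x·e^(−x/12) dx = 72.3431.
Endpoint term: (f(4) + f(22))/2 = (2.86613 + 3.51735)/2 = 3.19174.
Integral + boundary = 75.5348.
Correction k=1: B_{2}/2! · (f^{(1)}(22) − f^{(1)}(4)) = 1/12 · (-0.133233 − 0.477688) = -0.0509101.
After k=1: 75.4839.
Correction k=2: B_{4}/4! · (f^{(3)}(22) − f^{(3)}(4)) = −1/720 · (0.00129532 − 0.0132691) = 1.66302e-05.
After k=2: 75.4839.
Correction k=3: B_{6}/6! · (f^{(5)}(22) − f^{(5)}(4)) = 1/30240 · (2.44158e-05 − 0.000161256) = -4.52515e-09.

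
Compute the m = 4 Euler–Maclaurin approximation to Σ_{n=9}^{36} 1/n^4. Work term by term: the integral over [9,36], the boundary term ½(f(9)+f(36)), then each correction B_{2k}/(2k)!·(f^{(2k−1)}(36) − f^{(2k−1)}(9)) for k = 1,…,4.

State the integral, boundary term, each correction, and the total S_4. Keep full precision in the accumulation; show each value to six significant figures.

Integral: ∫_9^36 1/x^4 dx = 0.000450103.
Endpoint term: (f(9) + f(36))/2 = (0.000152416 + 5.95374e-07)/2 = 7.65056e-05.
Integral + boundary = 0.000526608.
Correction k=1: B_{2}/2! · (f^{(1)}(36) − f^{(1)}(9)) = 1/12 · (-6.61527e-08 − (-6.77404e-05)) = 5.63952e-06.
After k=1: 0.000532248.
Correction k=2: B_{4}/4! · (f^{(3)}(36) − f^{(3)}(9)) = −1/720 · (-1.53131e-09 − (-2.50890e-05)) = -3.48437e-08.
After k=2: 0.000532213.
Correction k=3: B_{6}/6! · (f^{(5)}(36) − f^{(5)}(9)) = 1/30240 · (-6.61678e-11 − (-1.73455e-05)) = 5.73592e-10.
After k=3: 0.000532214.
Correction k=4: B_{8}/8! · (f^{(7)}(36) − f^{(7)}(9)) = −1/1209600 · (-4.59499e-12 − (-1.92728e-05)) = -1.59332e-11.

S_4 ≈ 0.000532214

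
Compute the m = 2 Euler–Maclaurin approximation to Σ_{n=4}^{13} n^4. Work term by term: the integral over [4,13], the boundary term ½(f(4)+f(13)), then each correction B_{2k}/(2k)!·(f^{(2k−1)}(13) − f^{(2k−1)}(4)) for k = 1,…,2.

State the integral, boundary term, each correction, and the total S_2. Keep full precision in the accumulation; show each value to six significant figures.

S_2 ≈ 89173.0

The integral term ∫_4^13 x^4 dx = 74053.8.
Endpoint term: (f(4) + f(13))/2 = (256.000 + 28561.0)/2 = 14408.5.
So far: 88462.3.
k=1: B_{2}/(2)! × [f^{(1)}(13) − f^{(1)}(4)] = 1/12 × (8788.00 − 256.000) = 711.000.
Partial sum through k=1: 89173.3.
k=2: B_{4}/(4)! × [f^{(3)}(13) − f^{(3)}(4)] = −1/720 × (312.000 − 96.0000) = -0.300000.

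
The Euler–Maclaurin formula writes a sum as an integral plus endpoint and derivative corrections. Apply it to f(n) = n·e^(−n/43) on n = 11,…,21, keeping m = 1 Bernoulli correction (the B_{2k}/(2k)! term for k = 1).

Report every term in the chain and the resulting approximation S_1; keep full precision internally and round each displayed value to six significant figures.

∫_11^21 x·e^(−x/43) dx evaluates to 109.197.
Endpoint term: (f(11) + f(21))/2 = (8.51715 + 12.8861)/2 = 10.7016.
Running total after boundary: 119.899.
Order-1 term: 1/12 · (0.313947 − 0.576213) = -0.0218555.

S_1 ≈ 119.877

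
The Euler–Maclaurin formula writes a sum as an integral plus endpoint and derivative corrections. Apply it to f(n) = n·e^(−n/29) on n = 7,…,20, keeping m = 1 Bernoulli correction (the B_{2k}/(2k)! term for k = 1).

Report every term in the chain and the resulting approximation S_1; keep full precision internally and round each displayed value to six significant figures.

The integral term ∫_7^20 x·e^(−x/29) dx = 107.122.
Boundary: ½(f(7) + f(20)) = ½(5.49881 + 10.0350) = 7.76689.
Integral + boundary = 114.889.
k=1: B_{2}/(2)! × [f^{(1)}(20) − f^{(1)}(7)] = 1/12 × (0.155715 − 0.595930) = -0.0366845.

S_1 ≈ 114.852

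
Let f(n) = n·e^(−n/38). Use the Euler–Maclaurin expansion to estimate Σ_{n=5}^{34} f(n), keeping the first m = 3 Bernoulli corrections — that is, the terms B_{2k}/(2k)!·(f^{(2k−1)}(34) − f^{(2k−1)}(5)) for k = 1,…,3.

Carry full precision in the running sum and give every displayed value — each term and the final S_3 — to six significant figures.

S_3 ≈ 323.380

∫_5^34 x·e^(−x/38) dx evaluates to 314.300.
Boundary: ½(f(5) + f(34)) = ½(4.38355 + 13.8963) = 9.13993.
So far: 323.440.
k=1: B_{2}/(2)! × [f^{(1)}(34) − f^{(1)}(5)] = 1/12 × (0.0430226 − 0.761353) = -0.0598609.
Partial sum through k=1: 323.380.
k=2: B_{4}/(4)! × [f^{(3)}(34) − f^{(3)}(5)] = −1/720 × (0.000595882 − 0.00174153) = 1.59118e-06.
Partial sum through k=2: 323.380.
k=3: B_{6}/(6)! × [f^{(5)}(34) − f^{(5)}(5)] = 1/30240 × (8.04688e-07 − 2.04696e-06) = -4.10805e-11.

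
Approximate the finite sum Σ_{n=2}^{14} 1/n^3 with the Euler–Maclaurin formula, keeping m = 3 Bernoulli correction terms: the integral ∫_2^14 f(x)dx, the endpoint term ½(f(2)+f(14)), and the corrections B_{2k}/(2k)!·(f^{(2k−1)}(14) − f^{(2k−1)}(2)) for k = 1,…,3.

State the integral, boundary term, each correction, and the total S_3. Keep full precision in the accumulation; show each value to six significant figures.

Integral: ∫_2^14 1/x^3 dx = 0.122449.
Endpoint term: (f(2) + f(14))/2 = (0.125000 + 0.000364431)/2 = 0.0626822.
Integral + boundary = 0.185131.
Order-1 term: 1/12 · (-7.80925e-05 − (-0.187500)) = 0.0156185.
Partial sum through k=1: 0.200750.
Order-2 term: −1/720 · (-7.96862e-06 − (-0.937500)) = -0.00130207.
Partial sum through k=2: 0.199448.
Order-3 term: 1/30240 · (-1.70756e-06 − (-9.84375)) = 0.000325521.

S_3 ≈ 0.199773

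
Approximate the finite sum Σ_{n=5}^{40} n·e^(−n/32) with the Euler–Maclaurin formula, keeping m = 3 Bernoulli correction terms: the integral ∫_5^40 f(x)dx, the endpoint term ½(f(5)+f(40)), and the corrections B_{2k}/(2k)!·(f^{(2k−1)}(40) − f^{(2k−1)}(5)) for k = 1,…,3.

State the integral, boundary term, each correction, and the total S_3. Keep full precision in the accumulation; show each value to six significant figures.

S_3 ≈ 360.424

The integral term ∫_5^40 x·e^(−x/32) dx = 352.622.
½[f(5) + f(40)] = ½[4.27673 + 11.4602] = 7.86846.
Running total after boundary: 360.490.
k=1: B_{2}/(2)! × [f^{(1)}(40) − f^{(1)}(5)] = 1/12 × (-0.0716262 − 0.721698) = -0.0661103.
After k=1: 360.424.
k=2: B_{4}/(4)! × [f^{(3)}(40) − f^{(3)}(5)] = −1/720 × (0.000489632 − 0.00237538) = 2.61909e-06.
After k=2: 360.424.
k=3: B_{6}/(6)! × [f^{(5)}(40) − f^{(5)}(5)] = 1/30240 × (1.02462e-06 − 3.95115e-06) = -9.67767e-11.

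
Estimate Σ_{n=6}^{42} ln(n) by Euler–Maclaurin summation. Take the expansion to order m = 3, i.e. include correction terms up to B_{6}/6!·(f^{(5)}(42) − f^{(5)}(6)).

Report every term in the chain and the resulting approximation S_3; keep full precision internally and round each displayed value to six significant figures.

Integral: ∫_6^42 ln(x) dx = 110.232.
Endpoint term: (f(6) + f(42))/2 = (1.79176 + 3.73767)/2 = 2.76471.
Integral + boundary = 112.996.
Order-1 term: 1/12 · (0.0238095 − 0.166667) = -0.0119048.
After k=1: 112.984.
Order-2 term: −1/720 · (2.69949e-05 − 0.00925926) = 1.28226e-05.
After k=2: 112.984.
Order-3 term: 1/30240 · (1.83639e-07 − 0.00308642) = -1.02058e-07.

S_3 ≈ 112.984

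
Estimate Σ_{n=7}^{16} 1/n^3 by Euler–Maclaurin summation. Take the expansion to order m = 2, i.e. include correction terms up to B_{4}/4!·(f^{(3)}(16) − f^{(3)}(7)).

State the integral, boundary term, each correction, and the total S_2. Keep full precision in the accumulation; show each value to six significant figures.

S_2 ≈ 0.00993036

Integral: ∫_7^16 1/x^3 dx = 0.00825096.
Endpoint term: (f(7) + f(16))/2 = (0.00291545 + 0.000244141)/2 = 0.00157980.
So far: 0.00983075.
Correction k=1: B_{2}/2! · (f^{(1)}(16) − f^{(1)}(7)) = 1/12 · (-4.57764e-05 − (-0.00124948)) = 0.000100309.
Partial sum through k=1: 0.00993106.
Correction k=2: B_{4}/4! · (f^{(3)}(16) − f^{(3)}(7)) = −1/720 · (-3.57628e-06 − (-0.000509992)) = -7.03355e-07.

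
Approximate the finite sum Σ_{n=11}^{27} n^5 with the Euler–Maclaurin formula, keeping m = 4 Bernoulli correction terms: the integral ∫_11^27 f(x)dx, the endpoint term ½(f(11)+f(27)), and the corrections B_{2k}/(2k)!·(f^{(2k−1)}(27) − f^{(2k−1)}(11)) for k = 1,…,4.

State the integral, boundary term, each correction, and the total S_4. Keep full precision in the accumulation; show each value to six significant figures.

∫_11^27 x^5 dx evaluates to 6.42748e+07.
Endpoint term: (f(11) + f(27))/2 = (161051 + 1.43489e+07)/2 = 7.25498e+06.
Integral + boundary = 7.15298e+07.
k=1: B_{2}/(2)! × [f^{(1)}(27) − f^{(1)}(11)] = 1/12 × (2.65720e+06 − 73205.0) = 215333.
After k=1: 7.17451e+07.
k=2: B_{4}/(4)! × [f^{(3)}(27) − f^{(3)}(11)] = −1/720 × (43740.0 − 7260.00) = -50.6667.
After k=2: 7.17451e+07.
k=3: B_{6}/(6)! × [f^{(5)}(27) − f^{(5)}(11)] = 1/30240 × (120.000 − 120.000) = 0.00000.
After k=3: 7.17451e+07.
k=4: B_{8}/(8)! × [f^{(7)}(27) − f^{(7)}(11)] = −1/1209600 × (0.00000 − 0.00000) = 0.00000.

S_4 ≈ 7.17451e+07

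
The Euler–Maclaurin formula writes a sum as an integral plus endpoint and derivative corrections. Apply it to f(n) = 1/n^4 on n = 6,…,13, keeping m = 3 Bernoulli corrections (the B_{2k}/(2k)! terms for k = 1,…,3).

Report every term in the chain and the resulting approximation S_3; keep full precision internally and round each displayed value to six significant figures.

S_3 ≈ 0.00183620

Integral: ∫_6^13 1/x^4 dx = 0.00139149.
Endpoint term: (f(6) + f(13))/2 = (0.000771605 + 3.50128e-05)/2 = 0.000403309.
Running total after boundary: 0.00179480.
Correction k=1: B_{2}/2! · (f^{(1)}(13) − f^{(1)}(6)) = 1/12 · (-1.07732e-05 − (-0.000514403)) = 4.19692e-05.
Running total after k=1: 0.00183677.
Correction k=2: B_{4}/4! · (f^{(3)}(13) − f^{(3)}(6)) = −1/720 · (-1.91240e-06 − (-0.000428669)) = -5.92718e-07.
Running total after k=2: 0.00183617.
Correction k=3: B_{6}/6! · (f^{(5)}(13) − f^{(5)}(6)) = 1/30240 · (-6.33693e-07 − (-0.000666819)) = 2.20299e-08.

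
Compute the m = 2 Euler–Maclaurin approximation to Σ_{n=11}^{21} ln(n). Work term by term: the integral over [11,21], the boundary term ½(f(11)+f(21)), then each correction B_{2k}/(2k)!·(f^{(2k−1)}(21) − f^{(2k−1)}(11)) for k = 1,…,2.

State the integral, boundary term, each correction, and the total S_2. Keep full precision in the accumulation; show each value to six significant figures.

∫_11^21 ln(x) dx evaluates to 27.5581.
½[f(11) + f(21)] = ½[2.39790 + 3.04452] = 2.72121.
Running total after boundary: 30.2793.
k=1: B_{2}/(2)! × [f^{(1)}(21) − f^{(1)}(11)] = 1/12 × (0.0476190 − 0.0909091) = -0.00360750.
Partial sum through k=1: 30.2757.
k=2: B_{4}/(4)! × [f^{(3)}(21) − f^{(3)}(11)] = −1/720 × (0.000215959 − 0.00150263) = 1.78704e-06.

S_2 ≈ 30.2757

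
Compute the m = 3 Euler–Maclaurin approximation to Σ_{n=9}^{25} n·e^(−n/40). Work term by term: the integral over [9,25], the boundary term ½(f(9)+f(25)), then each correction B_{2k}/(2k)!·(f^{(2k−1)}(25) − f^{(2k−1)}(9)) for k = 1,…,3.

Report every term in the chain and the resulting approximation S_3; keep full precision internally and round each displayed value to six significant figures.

S_3 ≈ 183.661

∫_9^25 x·e^(−x/40) dx evaluates to 173.412.
Boundary: ½(f(9) + f(25)) = ½(7.18665 + 13.3815) = 10.2841.
Running total after boundary: 183.696.
Order-1 term: 1/12 · (0.200723 − 0.618850) = -0.0348439.
Partial sum through k=1: 183.661.
Order-2 term: −1/720 · (0.000794529 − 0.00138493) = 8.19997e-07.
Partial sum through k=2: 183.661.
Order-3 term: 1/30240 · (9.14753e-07 − 1.48942e-06) = -1.90035e-11.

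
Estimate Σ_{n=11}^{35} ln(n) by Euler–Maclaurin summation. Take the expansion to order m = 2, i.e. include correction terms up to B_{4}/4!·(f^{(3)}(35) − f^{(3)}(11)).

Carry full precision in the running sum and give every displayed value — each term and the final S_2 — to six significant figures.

∫_11^35 ln(x) dx evaluates to 74.0603.
Endpoint term: (f(11) + f(35))/2 = (2.39790 + 3.55535)/2 = 2.97662.
So far: 77.0370.
Correction k=1: B_{2}/2! · (f^{(1)}(35) − f^{(1)}(11)) = 1/12 · (0.0285714 − 0.0909091) = -0.00519481.
Partial sum through k=1: 77.0318.
Correction k=2: B_{4}/4! · (f^{(3)}(35) − f^{(3)}(11)) = −1/720 · (4.66472e-05 − 0.00150263) = 2.02220e-06.

S_2 ≈ 77.0318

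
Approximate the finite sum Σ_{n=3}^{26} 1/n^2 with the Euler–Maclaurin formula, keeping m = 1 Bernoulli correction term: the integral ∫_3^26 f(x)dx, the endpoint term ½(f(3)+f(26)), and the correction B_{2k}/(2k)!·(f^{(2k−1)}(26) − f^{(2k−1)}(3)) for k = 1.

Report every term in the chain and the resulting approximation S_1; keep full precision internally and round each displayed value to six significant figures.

S_1 ≈ 0.357330

∫_3^26 1/x^2 dx evaluates to 0.294872.
Boundary: ½(f(3) + f(26)) = ½(0.111111 + 0.00147929) = 0.0562952.
Integral + boundary = 0.351167.
Order-1 term: 1/12 · (-0.000113792 − (-0.0740741)) = 0.00616336.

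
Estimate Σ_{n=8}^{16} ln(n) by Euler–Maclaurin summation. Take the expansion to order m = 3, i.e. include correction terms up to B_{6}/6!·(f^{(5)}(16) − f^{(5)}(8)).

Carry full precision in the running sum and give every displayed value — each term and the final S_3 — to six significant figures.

Integral: ∫_8^16 ln(x) dx = 19.7259.
Endpoint term: (f(8) + f(16))/2 = (2.07944 + 2.77259)/2 = 2.42602.
Running total after boundary: 22.1519.
Order-1 term: 1/12 · (0.0625000 − 0.125000) = -0.00520833.
After k=1: 22.1467.
Order-2 term: −1/720 · (0.000488281 − 0.00390625) = 4.74718e-06.
After k=2: 22.1467.
Order-3 term: 1/30240 · (2.28882e-05 − 0.000732422) = -2.34634e-08.

S_3 ≈ 22.1467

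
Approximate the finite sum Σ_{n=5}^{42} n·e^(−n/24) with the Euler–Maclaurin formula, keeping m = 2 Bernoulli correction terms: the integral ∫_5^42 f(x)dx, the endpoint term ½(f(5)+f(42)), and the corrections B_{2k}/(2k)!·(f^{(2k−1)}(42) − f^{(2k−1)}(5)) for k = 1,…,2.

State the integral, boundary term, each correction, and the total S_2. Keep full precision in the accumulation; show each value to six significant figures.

Integral: ∫_5^42 x·e^(−x/24) dx = 289.850.
½[f(5) + f(42)] = ½[4.05968 + 7.29851] = 5.67909.
Running total after boundary: 295.529.
Order-1 term: 1/12 · (-0.130330 − 0.642783) = -0.0644261.
After k=1: 295.464.
Order-2 term: −1/720 · (0.000377114 − 0.00393517) = 4.94174e-06.

S_2 ≈ 295.464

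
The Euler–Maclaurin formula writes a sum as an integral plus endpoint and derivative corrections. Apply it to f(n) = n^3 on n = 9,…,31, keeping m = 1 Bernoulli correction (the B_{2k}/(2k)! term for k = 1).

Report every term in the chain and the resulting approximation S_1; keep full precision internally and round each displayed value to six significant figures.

S_1 ≈ 244720

The integral term ∫_9^31 x^3 dx = 229240.
Boundary: ½(f(9) + f(31)) = ½(729.000 + 29791.0) = 15260.0.
Running total after boundary: 244500.
k=1: B_{2}/(2)! × [f^{(1)}(31) − f^{(1)}(9)] = 1/12 × (2883.00 − 243.000) = 220.000.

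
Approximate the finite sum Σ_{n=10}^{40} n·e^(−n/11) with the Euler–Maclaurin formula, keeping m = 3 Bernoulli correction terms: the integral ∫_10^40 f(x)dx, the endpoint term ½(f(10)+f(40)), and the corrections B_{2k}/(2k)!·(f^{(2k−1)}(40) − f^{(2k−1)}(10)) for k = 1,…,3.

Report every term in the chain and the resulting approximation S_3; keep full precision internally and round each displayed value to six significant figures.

S_3 ≈ 80.8190

∫_10^40 x·e^(−x/11) dx evaluates to 78.2864.
Endpoint term: (f(10) + f(40))/2 = (4.02890 + 1.05392)/2 = 2.54141.
Integral + boundary = 80.8279.
Order-1 term: 1/12 · (-0.0694629 − 0.0366264) = -0.00884077.
Running total after k=1: 80.8190.
Order-2 term: −1/720 · (-0.000138569 − 0.00696204) = 9.86196e-06.
Running total after k=2: 80.8190.
Order-3 term: 1/30240 · (2.45400e-06 − 0.000112573) = -3.64152e-09.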